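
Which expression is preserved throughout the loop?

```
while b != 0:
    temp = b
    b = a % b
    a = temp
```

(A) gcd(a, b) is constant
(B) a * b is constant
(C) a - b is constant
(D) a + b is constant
A

A loop invariant must hold before the first iteration and be re-established by every execution of the body.

(A) gcd(a, b) is constant: One iteration replaces (a, b) by (b, a mod b). Since a mod b = a - q*b for an integer q, any common divisor of a and b divides b and a mod b, and conversely; hence gcd(b, a mod b) = gcd(a, b). For instance (14, 5) -> (5, 4) keeps gcd = 1. At exit b = 0 and a = gcd of the original inputs.

The other options fail:
(B) a * b is constant: e.g. (a, b) = (14, 5) -> (5, 4): the product goes from 70 to 20.
(C) a - b is constant: e.g. (a, b) = (14, 5) -> (5, 4): the difference goes from 9 to 1.
(D) a + b is constant: e.g. (a, b) = (14, 5) -> (5, 4): the sum goes from 19 to 9.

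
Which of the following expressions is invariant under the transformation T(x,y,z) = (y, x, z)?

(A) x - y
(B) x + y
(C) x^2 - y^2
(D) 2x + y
B

Apply T(x,y,z) = (y, x, z) to each option, i.e. replace (x, y, z) by the transformed coordinates.
Substitute the transformed coordinates into each option and compare with the original:
(A) x - y  ->  (y) - (x) = -x + y   [differs from x - y: not invariant]
(B) x + y  ->  (y) + (x) = x + y   [equals x + y: invariant]
(C) x^2 - y^2  ->  (y)^2 - (x)^2 = -x^2 + y^2   [differs from x^2 - y^2: not invariant]
(D) 2x + y  ->  2(y) + (x) = x + 2y   [differs from 2x + y: not invariant]

Only option (B), x + y, is unchanged by the transformation.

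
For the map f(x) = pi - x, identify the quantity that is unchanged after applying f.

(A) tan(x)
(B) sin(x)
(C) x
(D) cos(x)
B

For f(x) = pi - x:
sin(pi - x) = sin(x), so sine is invariant under this transformation.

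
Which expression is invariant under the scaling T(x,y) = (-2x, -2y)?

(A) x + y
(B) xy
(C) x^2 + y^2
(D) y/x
D

Under the uniform scaling T(x,y) = (-2x, -2y):
Substitute the transformed coordinates into each option and compare with the original:
(A) x + y  ->  (-2x) + (-2y) = -2x - 2y   [differs from x + y: not invariant]
(B) xy  ->  (-2x)(-2y) = 4xy   [differs from xy: not invariant]
(C) x^2 + y^2  ->  (-2x)^2 + (-2y)^2 = 4x^2 + 4y^2   [differs from x^2 + y^2: not invariant]
(D) y/x  ->  (-2y)/(-2x) = y/x   [equals y/x: invariant]

Only option (D), y/x, is unchanged by the transformation.
The common factor -2 cancels in a ratio of coordinates, while sums, products and sums of squares pick up factors of -2 or 4.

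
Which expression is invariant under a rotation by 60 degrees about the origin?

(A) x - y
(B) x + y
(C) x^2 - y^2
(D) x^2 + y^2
D

A rotation by 60 degrees sends (x, y) to (x/2 - sqrt(3)y/2, sqrt(3)x/2 + y/2).
Substitute the transformed coordinates into each option and compare with the original:
(A) x - y  ->  (x/2 - sqrt(3)y/2) - (sqrt(3)x/2 + y/2) = -sqrt(3)x/2 + x/2 - sqrt(3)y/2 - y/2   [differs from x - y: not invariant]
(B) x + y  ->  (x/2 - sqrt(3)y/2) + (sqrt(3)x/2 + y/2) = x/2 + sqrt(3)x/2 - sqrt(3)y/2 + y/2   [differs from x + y: not invariant]
(C) x^2 - y^2  ->  (x/2 - sqrt(3)y/2)^2 - (sqrt(3)x/2 + y/2)^2 = -x^2/2 - sqrt(3)xy + y^2/2   [differs from x^2 - y^2: not invariant]
(D) x^2 + y^2  ->  (x/2 - sqrt(3)y/2)^2 + (sqrt(3)x/2 + y/2)^2 = x^2 + y^2   [equals x^2 + y^2: invariant]

Only option (D), x^2 + y^2, is unchanged by the transformation.
Geometrically, x^2 + y^2 is the squared distance from the origin, which every rotation about the origin preserves.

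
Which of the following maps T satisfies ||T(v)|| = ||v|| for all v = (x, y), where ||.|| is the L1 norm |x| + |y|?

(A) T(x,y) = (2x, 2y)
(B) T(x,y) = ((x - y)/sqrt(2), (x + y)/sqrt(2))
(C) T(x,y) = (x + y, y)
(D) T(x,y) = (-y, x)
D

A transformation preserves a norm if ||T(v)|| = ||v|| for every v; a single vector where the norm changes rules an option out.

(A) T(x,y) = (2x, 2y): v = (1, 0) has norm |1| + |0| = 1, but T(v) = (2, 0) has norm 2 -- not preserved.
(B) T(x,y) = ((x - y)/sqrt(2), (x + y)/sqrt(2)): v = (1, 0) has norm |1| + |0| = 1, but T(v) = (sqrt(2)/2, sqrt(2)/2) has norm sqrt(2) -- not preserved.
(C) T(x,y) = (x + y, y): v = (0, 1) has norm |0| + |1| = 1, but T(v) = (1, 1) has norm 2 -- not preserved.
(D) T(x,y) = (-y, x): preserves the norm -- it only permutes the coordinates and/or flips signs, which leaves |x| + |y| unchanged.

Therefore the answer is (D).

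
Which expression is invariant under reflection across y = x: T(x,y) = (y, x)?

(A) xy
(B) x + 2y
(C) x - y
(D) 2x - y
A

The map is reflection across y = x: T(x,y) = (y, x).
Substitute the transformed coordinates into each option and compare with the original:
(A) xy  ->  (y)(x) = xy   [equals xy: invariant]
(B) x + 2y  ->  (y) + 2(x) = 2x + y   [differs from x + 2y: not invariant]
(C) x - y  ->  (y) - (x) = -x + y   [differs from x - y: not invariant]
(D) 2x - y  ->  2(y) - (x) = -x + 2y   [differs from 2x - y: not invariant]

Only option (A), xy, is unchanged by the transformation.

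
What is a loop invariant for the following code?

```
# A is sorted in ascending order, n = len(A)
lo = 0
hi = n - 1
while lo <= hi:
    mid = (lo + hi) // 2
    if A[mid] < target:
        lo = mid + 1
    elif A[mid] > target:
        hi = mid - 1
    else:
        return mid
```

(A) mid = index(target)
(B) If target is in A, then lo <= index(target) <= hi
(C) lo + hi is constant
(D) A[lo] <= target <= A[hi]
B

A loop invariant must hold before the first iteration and be re-established by every execution of the body.

(B) If target is in A, then lo <= index(target) <= hi: Before the loop [lo, hi] = [0, n-1] covers every index. When A[mid] < target, sortedness puts target strictly to the right of mid, so setting lo = mid + 1 keeps index(target) in [lo, hi]; symmetrically for hi = mid - 1. Hence 'if target is in A then lo <= index(target) <= hi' holds after every iteration, and when lo > hi it proves target is absent.

The other options fail:
(A) mid = index(target): mid is just the current probe; it equals index(target) only on the iteration that returns.
(C) lo + hi is constant: each iteration moves exactly one of lo, hi, so lo + hi changes (e.g. 0 + (n-1) becomes (mid+1) + (n-1)).
(D) A[lo] <= target <= A[hi]: fails when target is not in A (e.g. target < A[0] already violates it before the loop), so it is not maintained in general.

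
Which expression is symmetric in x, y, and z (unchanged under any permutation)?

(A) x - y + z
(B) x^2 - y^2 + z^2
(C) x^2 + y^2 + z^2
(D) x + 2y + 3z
C

A symmetric expression is unchanged when the variables are permuted; here the transformation to test is the swap (x, y) -> (y, x).
A symmetric expression must survive every permutation; the single swap x <-> y already eliminates the distractors, and the keyed expression is also unchanged by x <-> z and y <-> z (each variable enters it in exactly the same way).
Substitute the transformed coordinates into each option and compare with the original:
(A) x - y + z  ->  (y) - (x) + z = -x + y + z   [differs from x - y + z: not invariant]
(B) x^2 - y^2 + z^2  ->  (y)^2 - (x)^2 + z^2 = -x^2 + y^2 + z^2   [differs from x^2 - y^2 + z^2: not invariant]
(C) x^2 + y^2 + z^2  ->  (y)^2 + (x)^2 + z^2 = x^2 + y^2 + z^2   [equals x^2 + y^2 + z^2: invariant]
(D) x + 2y + 3z  ->  (y) + 2(x) + 3z = 2x + y + 3z   [differs from x + 2y + 3z: not invariant]

Only option (C), x^2 + y^2 + z^2, is unchanged by the transformation.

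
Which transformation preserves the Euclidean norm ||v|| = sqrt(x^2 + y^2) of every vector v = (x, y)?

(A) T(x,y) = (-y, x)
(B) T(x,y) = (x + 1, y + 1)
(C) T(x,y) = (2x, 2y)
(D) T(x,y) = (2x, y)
A

A transformation preserves a norm if ||T(v)|| = ||v|| for every v; a single vector where the norm changes rules an option out.

(A) T(x,y) = (-y, x): preserves the norm -- it is an orthogonal map (a rotation/reflection), and (-y)^2 + (x)^2 simplifies to x^2 + y^2.
(B) T(x,y) = (x + 1, y + 1): v = (1, 0) has norm sqrt((1)^2 + (0)^2) = 1, but T(v) = (2, 1) has norm sqrt(5) -- not preserved.
(C) T(x,y) = (2x, 2y): v = (1, 0) has norm sqrt((1)^2 + (0)^2) = 1, but T(v) = (2, 0) has norm 2 -- not preserved.
(D) T(x,y) = (2x, y): v = (1, 0) has norm sqrt((1)^2 + (0)^2) = 1, but T(v) = (2, 0) has norm 2 -- not preserved.

Therefore the answer is (A).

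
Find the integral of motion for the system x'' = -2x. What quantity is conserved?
E = (x')^2 + 2x^2

Multiply the equation by x':
x' * x'' = -2x * x'
The left side is d/dt[(x')^2/2] and the right side is d/dt[-2x^2/2], so
d/dt[(x')^2/2 + 2x^2/2] = 0, i.e. (x')^2/2 + 2x^2/2 = constant.
Multiplying by 2, the integral of motion is E = (x')^2 + 2x^2.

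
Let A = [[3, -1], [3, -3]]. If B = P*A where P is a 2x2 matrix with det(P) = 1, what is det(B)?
-6

By the multiplicative property of determinants, det(B) = det(P*A) = det(P) * det(A) = det(A),
so the determinant is invariant under multiplication by any determinant-1 matrix; we just need det(A).

det(A) = (3)(-3) - (-1)(3) = -9 - (-3) = -6

Therefore det(B) = 1 * (-6) = -6.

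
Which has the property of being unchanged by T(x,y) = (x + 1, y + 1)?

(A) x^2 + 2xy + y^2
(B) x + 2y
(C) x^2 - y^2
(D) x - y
D

An expression E(x,y) is invariant under T if E(T(x,y)) = E(x,y). Here T(x,y) = (x + 1, y + 1).
Substitute the transformed coordinates into each option and compare with the original:
(A) x^2 + 2xy + y^2  ->  (x + 1)^2 + 2(x + 1)(y + 1) + (y + 1)^2 = x^2 + 2xy + 4x + y^2 + 4y + 4   [differs from x^2 + 2xy + y^2: not invariant]
(B) x + 2y  ->  (x + 1) + 2(y + 1) = x + 2y + 3   [differs from x + 2y: not invariant]
(C) x^2 - y^2  ->  (x + 1)^2 - (y + 1)^2 = x^2 + 2x - y^2 - 2y   [differs from x^2 - y^2: not invariant]
(D) x - y  ->  (x + 1) - (y + 1) = x - y   [equals x - y: invariant]

Only option (D), x - y, is unchanged by the transformation.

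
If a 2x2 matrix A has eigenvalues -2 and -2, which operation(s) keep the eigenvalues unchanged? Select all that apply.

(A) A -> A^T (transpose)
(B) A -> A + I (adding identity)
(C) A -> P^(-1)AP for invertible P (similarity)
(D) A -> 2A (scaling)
A and C

Eigenvalues are preserved by:
1. Similarity transformations: A -> P^(-1)AP (same characteristic polynomial)
2. Transpose: A^T has the same eigenvalues as A

Eigenvalues are NOT preserved by:
- Adding identity: eigenvalues become -2+1, -2+1
- Scaling: eigenvalues become -4, -4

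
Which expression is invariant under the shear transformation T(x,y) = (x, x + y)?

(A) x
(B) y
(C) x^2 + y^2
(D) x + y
A

Under the shear T(x,y) = (x, x + y):
Substitute the transformed coordinates into each option and compare with the original:
(A) x  ->  (x) = x   [equals x: invariant]
(B) y  ->  (x + y) = x + y   [differs from y: not invariant]
(C) x^2 + y^2  ->  (x)^2 + (x + y)^2 = 2x^2 + 2xy + y^2   [differs from x^2 + y^2: not invariant]
(D) x + y  ->  (x) + (x + y) = 2x + y   [differs from x + y: not invariant]

Only option (A), x, is unchanged by the transformation.
A vertical shear moves points parallel to the y-axis, so the x-coordinate (and any function of x alone) is unchanged.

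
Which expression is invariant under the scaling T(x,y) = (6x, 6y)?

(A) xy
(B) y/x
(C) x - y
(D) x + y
B

Under the uniform scaling T(x,y) = (6x, 6y):
Substitute the transformed coordinates into each option and compare with the original:
(A) xy  ->  (6x)(6y) = 36xy   [differs from xy: not invariant]
(B) y/x  ->  (6y)/(6x) = y/x   [equals y/x: invariant]
(C) x - y  ->  (6x) - (6y) = 6x - 6y   [differs from x - y: not invariant]
(D) x + y  ->  (6x) + (6y) = 6x + 6y   [differs from x + y: not invariant]

Only option (B), y/x, is unchanged by the transformation.
The common factor 6 cancels in a ratio of coordinates, while sums, products and sums of squares pick up factors of 6 or 36.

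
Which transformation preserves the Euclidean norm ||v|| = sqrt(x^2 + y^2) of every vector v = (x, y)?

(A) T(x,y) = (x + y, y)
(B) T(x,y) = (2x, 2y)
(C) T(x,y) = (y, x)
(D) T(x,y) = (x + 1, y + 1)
C

A transformation preserves a norm if ||T(v)|| = ||v|| for every v; a single vector where the norm changes rules an option out.

(A) T(x,y) = (x + y, y): v = (0, 1) has norm sqrt((0)^2 + (1)^2) = 1, but T(v) = (1, 1) has norm sqrt(2) -- not preserved.
(B) T(x,y) = (2x, 2y): v = (1, 0) has norm sqrt((1)^2 + (0)^2) = 1, but T(v) = (2, 0) has norm 2 -- not preserved.
(C) T(x,y) = (y, x): preserves the norm -- it is an orthogonal map (a rotation/reflection), and (y)^2 + (x)^2 simplifies to x^2 + y^2.
(D) T(x,y) = (x + 1, y + 1): v = (1, 0) has norm sqrt((1)^2 + (0)^2) = 1, but T(v) = (2, 1) has norm sqrt(5) -- not preserved.

Therefore the answer is (C).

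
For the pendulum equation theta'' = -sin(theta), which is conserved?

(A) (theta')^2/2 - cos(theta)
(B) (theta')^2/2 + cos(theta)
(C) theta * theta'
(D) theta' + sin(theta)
A

A first integral I satisfies dI/dt = 0 along every solution. Differentiate each option and use the equation of motion:
(A) d/dt[(theta')^2/2 - cos(theta)] = theta' theta'' + sin(theta) theta' = theta'(-sin(theta)) + theta' sin(theta) = 0
(B) d/dt[(theta')^2/2 + cos(theta)] = theta' theta'' - sin(theta) theta' = -2 theta' sin(theta), not identically 0
(C) d/dt[theta * theta'] = (theta')^2 + theta theta'' = (theta')^2 - theta sin(theta), not identically 0
(D) d/dt[theta' + sin(theta)] = theta'' + cos(theta) theta' = -sin(theta) + theta' cos(theta), not identically 0

Only (A) has zero time-derivative. This is the total energy: kinetic (theta')^2/2 plus potential -cos(theta).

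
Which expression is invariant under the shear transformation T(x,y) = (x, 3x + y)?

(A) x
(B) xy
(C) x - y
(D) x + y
A

Under the shear T(x,y) = (x, 3x + y):
Substitute the transformed coordinates into each option and compare with the original:
(A) x  ->  (x) = x   [equals x: invariant]
(B) xy  ->  (x)(3x + y) = 3x^2 + xy   [differs from xy: not invariant]
(C) x - y  ->  (x) - (3x + y) = -2x - y   [differs from x - y: not invariant]
(D) x + y  ->  (x) + (3x + y) = 4x + y   [differs from x + y: not invariant]

Only option (A), x, is unchanged by the transformation.
A vertical shear moves points parallel to the y-axis, so the x-coordinate (and any function of x alone) is unchanged.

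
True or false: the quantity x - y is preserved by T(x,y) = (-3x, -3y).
False

Substitute T(x,y) = (-3x, -3y) into the expression and compare with the original.

Original: x - y
After applying T: (-3x) - (-3y) = -3x + 3y

This differs from the original x - y (difference: -4x + 4y), so the expression is NOT invariant.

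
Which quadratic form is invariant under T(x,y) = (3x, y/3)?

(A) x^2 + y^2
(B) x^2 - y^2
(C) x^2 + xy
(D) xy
D

T multiplies x by 3 and divides y by 3.
Substitute the transformed coordinates into each option and compare with the original:
(A) x^2 + y^2  ->  (3x)^2 + (y/3)^2 = 9x^2 + y^2/9   [differs from x^2 + y^2: not invariant]
(B) x^2 - y^2  ->  (3x)^2 - (y/3)^2 = 9x^2 - y^2/9   [differs from x^2 - y^2: not invariant]
(C) x^2 + xy  ->  (3x)^2 + (3x)(y/3) = 9x^2 + xy   [differs from x^2 + xy: not invariant]
(D) xy  ->  (3x)(y/3) = xy   [equals xy: invariant]

Only option (D), xy, is unchanged by the transformation.
The factors 3 and 1/3 cancel only in the pure product xy.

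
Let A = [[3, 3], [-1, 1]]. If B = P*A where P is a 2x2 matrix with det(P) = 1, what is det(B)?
6

By the multiplicative property of determinants, det(B) = det(P*A) = det(P) * det(A) = det(A),
so the determinant is invariant under multiplication by any determinant-1 matrix; we just need det(A).

det(A) = (3)(1) - (3)(-1) = 3 - (-3) = 6

Therefore det(B) = 1 * 6 = 6.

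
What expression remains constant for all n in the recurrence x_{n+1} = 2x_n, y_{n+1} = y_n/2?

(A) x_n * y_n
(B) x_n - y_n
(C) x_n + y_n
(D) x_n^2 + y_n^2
A

For the recurrence x_{n+1} = 2x_n, y_{n+1} = y_n/2:

x_{n+1} * y_{n+1} = (2x_n) * (y_n/2) = x_n * y_n
The product is conserved.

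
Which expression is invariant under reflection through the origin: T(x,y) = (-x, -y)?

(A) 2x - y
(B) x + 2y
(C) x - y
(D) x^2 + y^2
D

The map is reflection through the origin: T(x,y) = (-x, -y).
Substitute the transformed coordinates into each option and compare with the original:
(A) 2x - y  ->  2(-x) - (-y) = -2x + y   [differs from 2x - y: not invariant]
(B) x + 2y  ->  (-x) + 2(-y) = -x - 2y   [differs from x + 2y: not invariant]
(C) x - y  ->  (-x) - (-y) = -x + y   [differs from x - y: not invariant]
(D) x^2 + y^2  ->  (-x)^2 + (-y)^2 = x^2 + y^2   [equals x^2 + y^2: invariant]

Only option (D), x^2 + y^2, is unchanged by the transformation.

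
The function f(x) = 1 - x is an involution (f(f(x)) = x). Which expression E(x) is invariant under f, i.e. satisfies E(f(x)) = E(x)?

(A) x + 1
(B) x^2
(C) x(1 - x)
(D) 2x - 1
C

Replace x by f(x) = 1 - x in each option and simplify. As a quick numerical cross-check, also compare E(3) with E(f(3)) = E(-2).

(A) x + 1  ->  (1 - x) + 1 = 2 - x; check: E(3) = 4 but E(-2) = -1.   [not invariant]
(B) x^2  ->  (1 - x)^2 = (x - 1)^2; check: E(3) = 9 but E(-2) = 4.   [not invariant]
(C) x(1 - x)  ->  (1 - x)(1 - (1 - x)), which simplifies back to x(1 - x); check: E(3) = -6, E(-2) = -6.   [invariant]
(D) 2x - 1  ->  2(1 - x) - 1 = 1 - 2x; check: E(3) = 5 but E(-2) = -5.   [not invariant]

Only (C) is unchanged. E is symmetric under swapping x with f(x) = 1 - x, which is exactly what an involution does.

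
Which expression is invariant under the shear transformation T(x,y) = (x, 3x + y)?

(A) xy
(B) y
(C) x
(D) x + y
C

Under the shear T(x,y) = (x, 3x + y):
Substitute the transformed coordinates into each option and compare with the original:
(A) xy  ->  (x)(3x + y) = 3x^2 + xy   [differs from xy: not invariant]
(B) y  ->  (3x + y) = 3x + y   [differs from y: not invariant]
(C) x  ->  (x) = x   [equals x: invariant]
(D) x + y  ->  (x) + (3x + y) = 4x + y   [differs from x + y: not invariant]

Only option (C), x, is unchanged by the transformation.
A vertical shear moves points parallel to the y-axis, so the x-coordinate (and any function of x alone) is unchanged.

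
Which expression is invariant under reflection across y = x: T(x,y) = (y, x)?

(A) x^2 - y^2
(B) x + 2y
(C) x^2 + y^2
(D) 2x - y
C

The map is reflection across y = x: T(x,y) = (y, x).
Substitute the transformed coordinates into each option and compare with the original:
(A) x^2 - y^2  ->  (y)^2 - (x)^2 = -x^2 + y^2   [differs from x^2 - y^2: not invariant]
(B) x + 2y  ->  (y) + 2(x) = 2x + y   [differs from x + 2y: not invariant]
(C) x^2 + y^2  ->  (y)^2 + (x)^2 = x^2 + y^2   [equals x^2 + y^2: invariant]
(D) 2x - y  ->  2(y) - (x) = -x + 2y   [differs from 2x - y: not invariant]

Only option (C), x^2 + y^2, is unchanged by the transformation.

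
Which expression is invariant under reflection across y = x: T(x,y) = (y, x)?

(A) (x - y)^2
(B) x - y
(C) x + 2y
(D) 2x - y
A

The map is reflection across y = x: T(x,y) = (y, x).
Substitute the transformed coordinates into each option and compare with the original:
(A) (x - y)^2  ->  ((y) - (x))^2 = x^2 - 2xy + y^2   [equals (x - y)^2: invariant]
(B) x - y  ->  (y) - (x) = -x + y   [differs from x - y: not invariant]
(C) x + 2y  ->  (y) + 2(x) = 2x + y   [differs from x + 2y: not invariant]
(D) 2x - y  ->  2(y) - (x) = -x + 2y   [differs from 2x - y: not invariant]

Only option (A), (x - y)^2, is unchanged by the transformation.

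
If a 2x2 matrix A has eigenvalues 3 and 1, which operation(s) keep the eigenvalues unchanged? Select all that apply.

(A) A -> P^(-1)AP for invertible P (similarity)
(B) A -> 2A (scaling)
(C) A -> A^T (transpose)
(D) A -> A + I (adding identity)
A and C

Eigenvalues are preserved by:
1. Similarity transformations: A -> P^(-1)AP (same characteristic polynomial)
2. Transpose: A^T has the same eigenvalues as A

Eigenvalues are NOT preserved by:
- Adding identity: eigenvalues become 3+1, 1+1
- Scaling: eigenvalues become 6, 2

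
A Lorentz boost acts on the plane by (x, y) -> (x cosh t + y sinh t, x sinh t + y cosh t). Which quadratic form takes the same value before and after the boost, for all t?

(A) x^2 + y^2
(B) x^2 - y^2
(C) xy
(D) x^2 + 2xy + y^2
B

Write x' = x cosh t + y sinh t, y' = x sinh t + y cosh t and substitute into each option:
(A) x^2 + y^2: (x cosh t + y sinh t)^2 + (x sinh t + y cosh t)^2 = (x^2 + y^2)(cosh^2 t + sinh^2 t) + 4xy sinh t cosh t = (x^2 + y^2) cosh 2t + 2xy sinh 2t   [not invariant for t != 0]
(B) x^2 - y^2: (x cosh t + y sinh t)^2 - (x sinh t + y cosh t)^2 = x^2(cosh^2 t - sinh^2 t) + 2xy(cosh t sinh t - sinh t cosh t) + y^2(sinh^2 t - cosh^2 t) = x^2 - y^2   [invariant, using cosh^2 t - sinh^2 t = 1]
(C) xy: (x cosh t + y sinh t)(x sinh t + y cosh t) = xy(cosh^2 t + sinh^2 t) + (x^2 + y^2) sinh t cosh t = xy cosh 2t + (x^2 + y^2)(sinh 2t)/2   [not invariant for t != 0]
(D) x^2 + 2xy + y^2: (x' + y')^2 with x' + y' = (x + y)(cosh t + sinh t) = (x + y)e^t, so it becomes (x + y)^2 e^(2t)   [not invariant for t != 0]

Only (B) x^2 - y^2 is unchanged; it is the Minkowski form preserved by Lorentz boosts, just as x^2 + y^2 is preserved by ordinary rotations.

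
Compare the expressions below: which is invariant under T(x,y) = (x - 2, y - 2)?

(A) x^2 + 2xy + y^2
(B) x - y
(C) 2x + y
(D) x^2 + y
B

An expression E(x,y) is invariant under T if E(T(x,y)) = E(x,y). Here T(x,y) = (x - 2, y - 2).
Substitute the transformed coordinates into each option and compare with the original:
(A) x^2 + 2xy + y^2  ->  (x - 2)^2 + 2(x - 2)(y - 2) + (y - 2)^2 = x^2 + 2xy - 8x + y^2 - 8y + 16   [differs from x^2 + 2xy + y^2: not invariant]
(B) x - y  ->  (x - 2) - (y - 2) = x - y   [equals x - y: invariant]
(C) 2x + y  ->  2(x - 2) + (y - 2) = 2x + y - 6   [differs from 2x + y: not invariant]
(D) x^2 + y  ->  (x - 2)^2 + (y - 2) = x^2 - 4x + y + 2   [differs from x^2 + y: not invariant]

Only option (B), x - y, is unchanged by the transformation.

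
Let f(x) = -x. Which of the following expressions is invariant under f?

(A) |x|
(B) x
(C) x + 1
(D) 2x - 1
A

For f(x) = -x:
Applying f replaces x by -x. Since |-x| = |x|, the absolute value is unchanged by f, whereas x -> -x, 2x - 1 -> -2x - 1 and x + 1 -> -x + 1 all change.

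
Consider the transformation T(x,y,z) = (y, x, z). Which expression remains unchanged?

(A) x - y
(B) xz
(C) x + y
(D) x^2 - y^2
C

Apply T(x,y,z) = (y, x, z) to each option, i.e. replace (x, y, z) by the transformed coordinates.
Substitute the transformed coordinates into each option and compare with the original:
(A) x - y  ->  (y) - (x) = -x + y   [differs from x - y: not invariant]
(B) xz  ->  (y)(z) = yz   [differs from xz: not invariant]
(C) x + y  ->  (y) + (x) = x + y   [equals x + y: invariant]
(D) x^2 - y^2  ->  (y)^2 - (x)^2 = -x^2 + y^2   [differs from x^2 - y^2: not invariant]

Only option (C), x + y, is unchanged by the transformation.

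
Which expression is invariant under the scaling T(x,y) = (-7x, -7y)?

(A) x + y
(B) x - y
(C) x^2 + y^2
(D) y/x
D

Under the uniform scaling T(x,y) = (-7x, -7y):
Substitute the transformed coordinates into each option and compare with the original:
(A) x + y  ->  (-7x) + (-7y) = -7x - 7y   [differs from x + y: not invariant]
(B) x - y  ->  (-7x) - (-7y) = -7x + 7y   [differs from x - y: not invariant]
(C) x^2 + y^2  ->  (-7x)^2 + (-7y)^2 = 49x^2 + 49y^2   [differs from x^2 + y^2: not invariant]
(D) y/x  ->  (-7y)/(-7x) = y/x   [equals y/x: invariant]

Only option (D), y/x, is unchanged by the transformation.
The common factor -7 cancels in a ratio of coordinates, while sums, products and sums of squares pick up factors of -7 or 49.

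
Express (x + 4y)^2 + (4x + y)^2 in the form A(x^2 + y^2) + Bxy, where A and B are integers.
17(x^2 + y^2) + 16xy

Expanding: (x + 4y)^2 = x^2 + 8xy + 16y^2
(4x + y)^2 = 16x^2 + 8xy + y^2
Sum = (1+16)(x^2+y^2) + 16xy = 17(x^2 + y^2) + 16xy
This is symmetric in x and y.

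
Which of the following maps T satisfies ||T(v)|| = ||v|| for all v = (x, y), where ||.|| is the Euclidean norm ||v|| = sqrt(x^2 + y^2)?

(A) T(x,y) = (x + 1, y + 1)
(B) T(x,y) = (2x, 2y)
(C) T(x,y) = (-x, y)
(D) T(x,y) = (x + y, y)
C

A transformation preserves a norm if ||T(v)|| = ||v|| for every v; a single vector where the norm changes rules an option out.

(A) T(x,y) = (x + 1, y + 1): v = (1, 0) has norm sqrt((1)^2 + (0)^2) = 1, but T(v) = (2, 1) has norm sqrt(5) -- not preserved.
(B) T(x,y) = (2x, 2y): v = (1, 0) has norm sqrt((1)^2 + (0)^2) = 1, but T(v) = (2, 0) has norm 2 -- not preserved.
(C) T(x,y) = (-x, y): preserves the norm -- it is an orthogonal map (a rotation/reflection), and (-x)^2 + (y)^2 simplifies to x^2 + y^2.
(D) T(x,y) = (x + y, y): v = (0, 1) has norm sqrt((0)^2 + (1)^2) = 1, but T(v) = (1, 1) has norm sqrt(2) -- not preserved.

Therefore the answer is (C).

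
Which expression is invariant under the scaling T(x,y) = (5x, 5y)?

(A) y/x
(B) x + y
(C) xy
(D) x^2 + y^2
A

Under the uniform scaling T(x,y) = (5x, 5y):
Substitute the transformed coordinates into each option and compare with the original:
(A) y/x  ->  (5y)/(5x) = y/x   [equals y/x: invariant]
(B) x + y  ->  (5x) + (5y) = 5x + 5y   [differs from x + y: not invariant]
(C) xy  ->  (5x)(5y) = 25xy   [differs from xy: not invariant]
(D) x^2 + y^2  ->  (5x)^2 + (5y)^2 = 25x^2 + 25y^2   [differs from x^2 + y^2: not invariant]

Only option (A), y/x, is unchanged by the transformation.
The common factor 5 cancels in a ratio of coordinates, while sums, products and sums of squares pick up factors of 5 or 25.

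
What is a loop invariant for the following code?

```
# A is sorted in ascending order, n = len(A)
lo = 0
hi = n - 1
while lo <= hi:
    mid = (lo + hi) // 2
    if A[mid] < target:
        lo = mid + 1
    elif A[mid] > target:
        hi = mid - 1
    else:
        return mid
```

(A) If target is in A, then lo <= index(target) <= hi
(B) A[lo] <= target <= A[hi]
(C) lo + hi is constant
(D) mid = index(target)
A

A loop invariant must hold before the first iteration and be re-established by every execution of the body.

(A) If target is in A, then lo <= index(target) <= hi: Before the loop [lo, hi] = [0, n-1] covers every index. When A[mid] < target, sortedness puts target strictly to the right of mid, so setting lo = mid + 1 keeps index(target) in [lo, hi]; symmetrically for hi = mid - 1. Hence 'if target is in A then lo <= index(target) <= hi' holds after every iteration, and when lo > hi it proves target is absent.

The other options fail:
(B) A[lo] <= target <= A[hi]: fails when target is not in A (e.g. target < A[0] already violates it before the loop), so it is not maintained in general.
(C) lo + hi is constant: each iteration moves exactly one of lo, hi, so lo + hi changes (e.g. 0 + (n-1) becomes (mid+1) + (n-1)).
(D) mid = index(target): mid is just the current probe; it equals index(target) only on the iteration that returns.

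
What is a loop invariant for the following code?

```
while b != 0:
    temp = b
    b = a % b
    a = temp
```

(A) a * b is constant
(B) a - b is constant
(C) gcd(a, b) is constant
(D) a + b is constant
C

A loop invariant must hold before the first iteration and be re-established by every execution of the body.

(C) gcd(a, b) is constant: One iteration replaces (a, b) by (b, a mod b). Since a mod b = a - q*b for an integer q, any common divisor of a and b divides b and a mod b, and conversely; hence gcd(b, a mod b) = gcd(a, b). For instance (40, 9) -> (9, 4) keeps gcd = 1. At exit b = 0 and a = gcd of the original inputs.

The other options fail:
(A) a * b is constant: e.g. (a, b) = (40, 9) -> (9, 4): the product goes from 360 to 36.
(B) a - b is constant: e.g. (a, b) = (40, 9) -> (9, 4): the difference goes from 31 to 5.
(D) a + b is constant: e.g. (a, b) = (40, 9) -> (9, 4): the sum goes from 49 to 13.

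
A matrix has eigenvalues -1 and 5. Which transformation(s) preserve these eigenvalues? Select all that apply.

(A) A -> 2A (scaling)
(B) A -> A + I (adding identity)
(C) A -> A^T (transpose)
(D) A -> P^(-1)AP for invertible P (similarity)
C and D

Eigenvalues are preserved by:
1. Similarity transformations: A -> P^(-1)AP (same characteristic polynomial)
2. Transpose: A^T has the same eigenvalues as A

Eigenvalues are NOT preserved by:
- Adding identity: eigenvalues become -1+1, 5+1
- Scaling: eigenvalues become -2, 10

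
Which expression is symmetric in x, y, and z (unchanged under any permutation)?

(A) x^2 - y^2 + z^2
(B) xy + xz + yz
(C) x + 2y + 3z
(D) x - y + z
B

A symmetric expression is unchanged when the variables are permuted; here the transformation to test is the swap (x, y) -> (y, x).
A symmetric expression must survive every permutation; the single swap x <-> y already eliminates the distractors, and the keyed expression is also unchanged by x <-> z and y <-> z (each variable enters it in exactly the same way).
Substitute the transformed coordinates into each option and compare with the original:
(A) x^2 - y^2 + z^2  ->  (y)^2 - (x)^2 + z^2 = -x^2 + y^2 + z^2   [differs from x^2 - y^2 + z^2: not invariant]
(B) xy + xz + yz  ->  (y)(x) + (y)z + (x)z = xy + xz + yz   [equals xy + xz + yz: invariant]
(C) x + 2y + 3z  ->  (y) + 2(x) + 3z = 2x + y + 3z   [differs from x + 2y + 3z: not invariant]
(D) x - y + z  ->  (y) - (x) + z = -x + y + z   [differs from x - y + z: not invariant]

Only option (B), xy + xz + yz, is unchanged by the transformation.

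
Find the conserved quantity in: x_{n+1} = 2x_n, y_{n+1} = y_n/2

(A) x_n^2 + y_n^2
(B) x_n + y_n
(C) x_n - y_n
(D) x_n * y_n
D

For the recurrence x_{n+1} = 2x_n, y_{n+1} = y_n/2:

x_{n+1} * y_{n+1} = (2x_n) * (y_n/2) = x_n * y_n
The product is conserved.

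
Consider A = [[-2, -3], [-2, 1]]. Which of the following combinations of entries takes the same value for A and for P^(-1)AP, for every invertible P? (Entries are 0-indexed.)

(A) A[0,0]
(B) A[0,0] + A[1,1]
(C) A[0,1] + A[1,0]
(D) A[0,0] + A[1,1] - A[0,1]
B

A[0,0] + A[1,1] is the trace of A. By the cyclic property of the trace, tr(P^(-1)AP) = tr(APP^(-1)) = tr(A), so it is the same for every matrix similar to A.

The other combinations are not similarity invariants. For example, take P = [[1, 1], [0, 1]] (det P = 1), so P^(-1) = [[1, -1], [0, 1]] and
B = P^(-1)AP = [[0, -4], [-2, -1]].
Evaluating each option on A and on B:
(A) A[0,0]: -2 for A, 0 for B -> changes
(B) A[0,0] + A[1,1]: -1 for A, -1 for B -> unchanged
(C) A[0,1] + A[1,0]: -5 for A, -6 for B -> changes
(D) A[0,0] + A[1,1] - A[0,1]: 2 for A, 3 for B -> changes

Only (B) A[0,0] + A[1,1] = -1 survives (and it does so for every P, not just this one), so it is the invariant.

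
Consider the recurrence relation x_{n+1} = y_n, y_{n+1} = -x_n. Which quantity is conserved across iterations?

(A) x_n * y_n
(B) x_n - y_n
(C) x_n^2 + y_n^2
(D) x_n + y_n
C

For the recurrence x_{n+1} = y_n, y_{n+1} = -x_n:

x_{n+1}^2 + y_{n+1}^2 = y_n^2 + (-x_n)^2 = x_n^2 + y_n^2
The sum of squares is conserved (like energy in a harmonic oscillator).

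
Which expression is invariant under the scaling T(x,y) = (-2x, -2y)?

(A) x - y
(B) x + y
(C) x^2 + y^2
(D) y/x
D

Under the uniform scaling T(x,y) = (-2x, -2y):
Substitute the transformed coordinates into each option and compare with the original:
(A) x - y  ->  (-2x) - (-2y) = -2x + 2y   [differs from x - y: not invariant]
(B) x + y  ->  (-2x) + (-2y) = -2x - 2y   [differs from x + y: not invariant]
(C) x^2 + y^2  ->  (-2x)^2 + (-2y)^2 = 4x^2 + 4y^2   [differs from x^2 + y^2: not invariant]
(D) y/x  ->  (-2y)/(-2x) = y/x   [equals y/x: invariant]

Only option (D), y/x, is unchanged by the transformation.
The common factor -2 cancels in a ratio of coordinates, while sums, products and sums of squares pick up factors of -2 or 4.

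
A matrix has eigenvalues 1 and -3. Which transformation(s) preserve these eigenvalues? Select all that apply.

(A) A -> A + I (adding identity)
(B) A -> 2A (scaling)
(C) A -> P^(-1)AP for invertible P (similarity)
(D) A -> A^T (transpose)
C and D

Eigenvalues are preserved by:
1. Similarity transformations: A -> P^(-1)AP (same characteristic polynomial)
2. Transpose: A^T has the same eigenvalues as A

Eigenvalues are NOT preserved by:
- Adding identity: eigenvalues become 1+1, -3+1
- Scaling: eigenvalues become 2, -6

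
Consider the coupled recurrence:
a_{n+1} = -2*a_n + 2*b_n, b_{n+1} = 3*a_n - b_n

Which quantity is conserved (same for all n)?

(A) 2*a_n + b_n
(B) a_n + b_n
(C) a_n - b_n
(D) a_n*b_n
B

Replace a_n by a_{n+1} = -2*a_n + 2*b_n and b_n by b_{n+1} = 3*a_n - b_n in each option and simplify:
(A) 2*a_n + b_n  ->  2*(-2*a_n + 2*b_n) + (3*a_n - b_n) = -a_n + 3*b_n   [not conserved]
(B) a_n + b_n  ->  (-2*a_n + 2*b_n) + (3*a_n - b_n) = a_n + b_n   [conserved]
(C) a_n - b_n  ->  (-2*a_n + 2*b_n) - (3*a_n - b_n) = -5*a_n + 3*b_n   [not conserved]
(D) a_n*b_n  ->  (-2*a_n + 2*b_n)*(3*a_n - b_n) = -6*a_n^2 + 8*a_n*b_n - 2*b_n^2   [not conserved]

Only (B) a_n + b_n returns to itself after one step, so it is the conserved quantity.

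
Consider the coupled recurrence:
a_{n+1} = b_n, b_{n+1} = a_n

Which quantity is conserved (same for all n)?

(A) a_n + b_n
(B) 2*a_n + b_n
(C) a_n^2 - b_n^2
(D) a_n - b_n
A

Replace a_n by a_{n+1} = b_n and b_n by b_{n+1} = a_n in each option and simplify:
(A) a_n + b_n  ->  (b_n) + (a_n) = a_n + b_n   [conserved]
(B) 2*a_n + b_n  ->  2*(b_n) + (a_n) = a_n + 2*b_n   [not conserved]
(C) a_n^2 - b_n^2  ->  (b_n)^2 - (a_n)^2 = -a_n^2 + b_n^2   [not conserved]
(D) a_n - b_n  ->  (b_n) - (a_n) = -a_n + b_n   [not conserved]

Only (A) a_n + b_n returns to itself after one step, so it is the conserved quantity.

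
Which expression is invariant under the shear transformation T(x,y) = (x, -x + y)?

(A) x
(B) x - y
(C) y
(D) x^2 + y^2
A

Under the shear T(x,y) = (x, -x + y):
Substitute the transformed coordinates into each option and compare with the original:
(A) x  ->  (x) = x   [equals x: invariant]
(B) x - y  ->  (x) - (-x + y) = 2x - y   [differs from x - y: not invariant]
(C) y  ->  (-x + y) = -x + y   [differs from y: not invariant]
(D) x^2 + y^2  ->  (x)^2 + (-x + y)^2 = 2x^2 - 2xy + y^2   [differs from x^2 + y^2: not invariant]

Only option (A), x, is unchanged by the transformation.
A vertical shear moves points parallel to the y-axis, so the x-coordinate (and any function of x alone) is unchanged.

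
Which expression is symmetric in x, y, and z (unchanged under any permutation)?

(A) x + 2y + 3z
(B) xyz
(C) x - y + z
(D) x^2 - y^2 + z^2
B

A symmetric expression is unchanged when the variables are permuted; here the transformation to test is the swap (x, y) -> (y, x).
A symmetric expression must survive every permutation; the single swap x <-> y already eliminates the distractors, and the keyed expression is also unchanged by x <-> z and y <-> z (each variable enters it in exactly the same way).
Substitute the transformed coordinates into each option and compare with the original:
(A) x + 2y + 3z  ->  (y) + 2(x) + 3z = 2x + y + 3z   [differs from x + 2y + 3z: not invariant]
(B) xyz  ->  (y)(x)z = xyz   [equals xyz: invariant]
(C) x - y + z  ->  (y) - (x) + z = -x + y + z   [differs from x - y + z: not invariant]
(D) x^2 - y^2 + z^2  ->  (y)^2 - (x)^2 + z^2 = -x^2 + y^2 + z^2   [differs from x^2 - y^2 + z^2: not invariant]

Only option (B), xyz, is unchanged by the transformation.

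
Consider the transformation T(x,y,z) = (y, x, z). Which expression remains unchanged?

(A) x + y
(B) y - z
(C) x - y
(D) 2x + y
A

Apply T(x,y,z) = (y, x, z) to each option, i.e. replace (x, y, z) by the transformed coordinates.
Substitute the transformed coordinates into each option and compare with the original:
(A) x + y  ->  (y) + (x) = x + y   [equals x + y: invariant]
(B) y - z  ->  (x) - (z) = x - z   [differs from y - z: not invariant]
(C) x - y  ->  (y) - (x) = -x + y   [differs from x - y: not invariant]
(D) 2x + y  ->  2(y) + (x) = x + 2y   [differs from 2x + y: not invariant]

Only option (A), x + y, is unchanged by the transformation.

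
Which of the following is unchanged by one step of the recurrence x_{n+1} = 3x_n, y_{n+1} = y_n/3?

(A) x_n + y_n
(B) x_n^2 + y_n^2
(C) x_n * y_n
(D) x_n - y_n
C

For the recurrence x_{n+1} = 3x_n, y_{n+1} = y_n/3:

x_{n+1} * y_{n+1} = (3x_n) * (y_n/3) = x_n * y_n
The product is conserved.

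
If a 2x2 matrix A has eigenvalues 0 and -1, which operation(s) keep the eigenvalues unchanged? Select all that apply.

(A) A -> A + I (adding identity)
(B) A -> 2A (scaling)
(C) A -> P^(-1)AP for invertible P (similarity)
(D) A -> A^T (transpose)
C and D

Eigenvalues are preserved by:
1. Similarity transformations: A -> P^(-1)AP (same characteristic polynomial)
2. Transpose: A^T has the same eigenvalues as A

Eigenvalues are NOT preserved by:
- Adding identity: eigenvalues become 0+1, -1+1
- Scaling: eigenvalues become 0, -2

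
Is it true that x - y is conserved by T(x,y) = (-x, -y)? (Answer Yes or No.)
No

Substitute T(x,y) = (-x, -y) into the expression and compare with the original.

Original: x - y
After applying T: (-x) - (-y) = -x + y

This differs from the original x - y (difference: -2x + 2y), so the expression is NOT invariant.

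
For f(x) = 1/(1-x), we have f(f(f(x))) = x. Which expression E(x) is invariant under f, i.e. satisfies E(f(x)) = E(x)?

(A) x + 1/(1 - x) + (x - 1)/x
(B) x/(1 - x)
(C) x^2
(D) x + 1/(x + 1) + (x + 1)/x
A

Replace x by f(x) = 1/(1 - x) in each option and simplify. As a quick numerical cross-check, also compare E(4) with E(f(4)) = E(-1/3).

(A) x + 1/(1 - x) + (x - 1)/x  ->  (1/(1 - x)) + 1/(1 - (1/(1 - x))) + ((1/(1 - x)) - 1)/(1/(1 - x)), which simplifies back to x + 1/(1 - x) + (x - 1)/x; check: E(4) = 53/12, E(-1/3) = 53/12.   [invariant]
(B) x/(1 - x)  ->  (1/(1 - x))/(1 - (1/(1 - x))) = -1/x; check: E(4) = -4/3 but E(-1/3) = -1/4.   [not invariant]
(C) x^2  ->  (1/(1 - x))^2 = (x - 1)^(-2); check: E(4) = 16 but E(-1/3) = 1/9.   [not invariant]
(D) x + 1/(x + 1) + (x + 1)/x  ->  (1/(1 - x)) + 1/((1/(1 - x)) + 1) + ((1/(1 - x)) + 1)/(1/(1 - x)) = (-x^3 + 6x^2 - 11x + 7)/(x^2 - 3x + 2); check: E(4) = 109/20 but E(-1/3) = -5/6.   [not invariant]

Only (A) is unchanged. Indeed f(f(x)) = 1/(1 - 1/(1-x)) = (1-x)/(-x) = (x-1)/x, so E(x) = x + f(x) + f(f(x)) is the sum over the whole 3-cycle; applying f just permutes the three terms cyclically (x -> f(x) -> f(f(x)) -> x), leaving the sum unchanged.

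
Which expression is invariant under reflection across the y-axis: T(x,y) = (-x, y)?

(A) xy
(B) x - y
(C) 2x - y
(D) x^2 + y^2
D

The map is reflection across the y-axis: T(x,y) = (-x, y).
Substitute the transformed coordinates into each option and compare with the original:
(A) xy  ->  (-x)(y) = -xy   [differs from xy: not invariant]
(B) x - y  ->  (-x) - (y) = -x - y   [differs from x - y: not invariant]
(C) 2x - y  ->  2(-x) - (y) = -2x - y   [differs from 2x - y: not invariant]
(D) x^2 + y^2  ->  (-x)^2 + (y)^2 = x^2 + y^2   [equals x^2 + y^2: invariant]

Only option (D), x^2 + y^2, is unchanged by the transformation.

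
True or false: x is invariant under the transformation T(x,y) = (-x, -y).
False

Substitute T(x,y) = (-x, -y) into the expression and compare with the original.

Original: x
After applying T: (-x) = -x

This differs from the original x (difference: -2x), so the expression is NOT invariant.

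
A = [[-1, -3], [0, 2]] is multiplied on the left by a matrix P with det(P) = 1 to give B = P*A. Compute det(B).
-2

By the multiplicative property of determinants, det(B) = det(P*A) = det(P) * det(A) = det(A),
so the determinant is invariant under multiplication by any determinant-1 matrix; we just need det(A).

det(A) = (-1)(2) - (-3)(0) = -2 - 0 = -2

Therefore det(B) = 1 * (-2) = -2.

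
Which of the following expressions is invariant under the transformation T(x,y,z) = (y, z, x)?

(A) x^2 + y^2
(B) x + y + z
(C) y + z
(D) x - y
B

Apply T(x,y,z) = (y, z, x) to each option, i.e. replace (x, y, z) by the transformed coordinates.
Substitute the transformed coordinates into each option and compare with the original:
(A) x^2 + y^2  ->  (y)^2 + (z)^2 = y^2 + z^2   [differs from x^2 + y^2: not invariant]
(B) x + y + z  ->  (y) + (z) + (x) = x + y + z   [equals x + y + z: invariant]
(C) y + z  ->  (z) + (x) = x + z   [differs from y + z: not invariant]
(D) x - y  ->  (y) - (z) = y - z   [differs from x - y: not invariant]

Only option (B), x + y + z, is unchanged by the transformation.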